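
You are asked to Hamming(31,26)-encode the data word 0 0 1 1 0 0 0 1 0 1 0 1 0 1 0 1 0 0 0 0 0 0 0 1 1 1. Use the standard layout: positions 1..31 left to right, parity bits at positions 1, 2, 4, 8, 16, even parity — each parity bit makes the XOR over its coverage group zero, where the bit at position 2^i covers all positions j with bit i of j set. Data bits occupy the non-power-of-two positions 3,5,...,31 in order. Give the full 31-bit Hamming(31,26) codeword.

Place data bits at non-power-of-two positions: b3=0, b5=0, b6=1, b7=1, b9=0, b10=0, b11=0, b12=1, b13=0, b14=1, b15=0, b17=1, b18=0, b19=1, b20=0, b21=1, b22=0, b23=0, b24=0, b25=0, b26=0, b27=0, b28=0, b29=1, b30=1, b31=1.
p1 = XOR of data positions {3,5,7,9,11,13,15,17,19,21,23,25,27,29,31} = 0⊕0⊕1⊕0⊕0⊕0⊕0⊕1⊕1⊕1⊕0⊕0⊕0⊕1⊕1 = 0
p2 = XOR of data positions {3,6,7,10,11,14,15,18,19,22,23,26,27,30,31} = 0⊕1⊕1⊕0⊕0⊕1⊕0⊕0⊕1⊕0⊕0⊕0⊕0⊕1⊕1 = 0
p4 = XOR of data positions {5,6,7,12,13,14,15,20,21,22,23,28,29,30,31} = 0⊕1⊕1⊕1⊕0⊕1⊕0⊕0⊕1⊕0⊕0⊕0⊕1⊕1⊕1 = 0
p8 = XOR of data positions {9,10,11,12,13,14,15,24,25,26,27,28,29,30,31} = 0⊕0⊕0⊕1⊕0⊕1⊕0⊕0⊕0⊕0⊕0⊕0⊕1⊕1⊕1 = 1
p16 = XOR of data positions {17,18,19,20,21,22,23,24,25,26,27,28,29,30,31} = 1⊕0⊕1⊕0⊕1⊕0⊕0⊕0⊕0⊕0⊕0⊕0⊕1⊕1⊕1 = 0
Codeword b1..b31 = 0000011100010100101010000000111

0000011100010100101010000000111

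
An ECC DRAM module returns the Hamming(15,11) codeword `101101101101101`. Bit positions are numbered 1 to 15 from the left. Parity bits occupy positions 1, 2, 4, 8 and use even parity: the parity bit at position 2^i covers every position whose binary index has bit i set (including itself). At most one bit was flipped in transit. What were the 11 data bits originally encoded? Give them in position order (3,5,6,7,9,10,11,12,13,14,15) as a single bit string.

10111001101

s1: b1⊕b3⊕b5⊕b7⊕b9⊕b11⊕b13⊕b15 = 1⊕1⊕0⊕1⊕1⊕0⊕1⊕1 = 0
s2: b2⊕b3⊕b6⊕b7⊕b10⊕b11⊕b14⊕b15 = 0⊕1⊕1⊕1⊕1⊕0⊕0⊕1 = 1
s4: b4⊕b5⊕b6⊕b7⊕b12⊕b13⊕b14⊕b15 = 1⊕0⊕1⊕1⊕1⊕1⊕0⊕1 = 0
s8: b8⊕b9⊕b10⊕b11⊕b12⊕b13⊕b14⊕b15 = 0⊕1⊕1⊕0⊕1⊕1⊕0⊕1 = 1
Syndrome (s8...s1) = 1010 → position 10.
Flip bit 10: corrected codeword = 101101101001101
Data bits at positions 3,5,6,7,9,10,11,12,13,14,15: 10111001101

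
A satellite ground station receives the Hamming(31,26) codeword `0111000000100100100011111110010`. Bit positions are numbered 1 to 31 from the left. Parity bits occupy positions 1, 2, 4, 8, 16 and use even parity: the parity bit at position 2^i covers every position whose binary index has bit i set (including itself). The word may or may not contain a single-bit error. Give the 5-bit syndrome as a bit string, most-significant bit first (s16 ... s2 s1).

11011

s1: b1⊕b3⊕b5⊕b7⊕b9⊕b11⊕b13⊕b15⊕b17⊕b19⊕b21⊕b23⊕b25⊕b27⊕b29⊕b31 = 0⊕1⊕0⊕0⊕0⊕1⊕0⊕0⊕1⊕0⊕1⊕1⊕1⊕1⊕0⊕0 = 1
s2: b2⊕b3⊕b6⊕b7⊕b10⊕b11⊕b14⊕b15⊕b18⊕b19⊕b22⊕b23⊕b26⊕b27⊕b30⊕b31 = 1⊕1⊕0⊕0⊕0⊕1⊕1⊕0⊕0⊕0⊕1⊕1⊕1⊕1⊕1⊕0 = 1
s4: b4⊕b5⊕b6⊕b7⊕b12⊕b13⊕b14⊕b15⊕b20⊕b21⊕b22⊕b23⊕b28⊕b29⊕b30⊕b31 = 1⊕0⊕0⊕0⊕0⊕0⊕1⊕0⊕0⊕1⊕1⊕1⊕0⊕0⊕1⊕0 = 0
s8: b8⊕b9⊕b10⊕b11⊕b12⊕b13⊕b14⊕b15⊕b24⊕b25⊕b26⊕b27⊕b28⊕b29⊕b30⊕b31 = 0⊕0⊕0⊕1⊕0⊕0⊕1⊕0⊕1⊕1⊕1⊕1⊕0⊕0⊕1⊕0 = 1
s16: b16⊕b17⊕b18⊕b19⊕b20⊕b21⊕b22⊕b23⊕b24⊕b25⊕b26⊕b27⊕b28⊕b29⊕b30⊕b31 = 0⊕1⊕0⊕0⊕0⊕1⊕1⊕1⊕1⊕1⊕1⊕1⊕0⊕0⊕1⊕0 = 1
Syndrome (s16...s1) = 11011 → position 27.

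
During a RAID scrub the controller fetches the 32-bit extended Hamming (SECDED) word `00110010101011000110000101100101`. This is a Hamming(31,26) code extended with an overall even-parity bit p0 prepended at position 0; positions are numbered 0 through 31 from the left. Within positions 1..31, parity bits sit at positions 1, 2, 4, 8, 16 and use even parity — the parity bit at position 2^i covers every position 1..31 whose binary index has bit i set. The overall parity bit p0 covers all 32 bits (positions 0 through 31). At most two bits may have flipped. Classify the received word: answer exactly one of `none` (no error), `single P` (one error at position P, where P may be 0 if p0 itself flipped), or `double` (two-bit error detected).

s1: b1⊕b3⊕b5⊕b7⊕b9⊕b11⊕b13⊕b15⊕b17⊕b19⊕b21⊕b23⊕b25⊕b27⊕b29⊕b31 = 0⊕1⊕0⊕0⊕0⊕0⊕1⊕0⊕1⊕0⊕0⊕1⊕1⊕0⊕1⊕1 = 1
s2: b2⊕b3⊕b6⊕b7⊕b10⊕b11⊕b14⊕b15⊕b18⊕b19⊕b22⊕b23⊕b26⊕b27⊕b30⊕b31 = 1⊕1⊕1⊕0⊕1⊕0⊕0⊕0⊕1⊕0⊕0⊕1⊕1⊕0⊕0⊕1 = 0
s4: b4⊕b5⊕b6⊕b7⊕b12⊕b13⊕b14⊕b15⊕b20⊕b21⊕b22⊕b23⊕b28⊕b29⊕b30⊕b31 = 0⊕0⊕1⊕0⊕1⊕1⊕0⊕0⊕0⊕0⊕0⊕1⊕0⊕1⊕0⊕1 = 0
s8: b8⊕b9⊕b10⊕b11⊕b12⊕b13⊕b14⊕b15⊕b24⊕b25⊕b26⊕b27⊕b28⊕b29⊕b30⊕b31 = 1⊕0⊕1⊕0⊕1⊕1⊕0⊕0⊕0⊕1⊕1⊕0⊕0⊕1⊕0⊕1 = 0
s16: b16⊕b17⊕b18⊕b19⊕b20⊕b21⊕b22⊕b23⊕b24⊕b25⊕b26⊕b27⊕b28⊕b29⊕b30⊕b31 = 0⊕1⊕1⊕0⊕0⊕0⊕0⊕1⊕0⊕1⊕1⊕0⊕0⊕1⊕0⊕1 = 1
Syndrome (s16...s1) = 10001 → position 17.
Overall parity (XOR of all 32 bits, including p0): 0⊕0⊕1⊕1⊕0⊕0⊕1⊕0⊕1⊕0⊕1⊕0⊕1⊕1⊕0⊕0⊕0⊕1⊕1⊕0⊕0⊕0⊕0⊕1⊕0⊕1⊕1⊕0⊕0⊕1⊕0⊕1 = 0
Overall=0, syndrome position=17 → double-bit error detected (uncorrectable).

double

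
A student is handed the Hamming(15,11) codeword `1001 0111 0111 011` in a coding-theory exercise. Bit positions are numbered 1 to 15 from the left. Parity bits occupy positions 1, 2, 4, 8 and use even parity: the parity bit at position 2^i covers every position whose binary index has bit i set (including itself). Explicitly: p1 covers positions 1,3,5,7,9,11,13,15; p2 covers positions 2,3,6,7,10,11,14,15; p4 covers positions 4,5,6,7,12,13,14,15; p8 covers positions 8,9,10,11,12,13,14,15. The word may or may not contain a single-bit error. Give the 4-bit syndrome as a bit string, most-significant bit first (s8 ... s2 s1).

0000

s1: b1⊕b3⊕b5⊕b7⊕b9⊕b11⊕b13⊕b15 = 1⊕0⊕0⊕1⊕0⊕1⊕0⊕1 = 0
s2: b2⊕b3⊕b6⊕b7⊕b10⊕b11⊕b14⊕b15 = 0⊕0⊕1⊕1⊕1⊕1⊕1⊕1 = 0
s4: b4⊕b5⊕b6⊕b7⊕b12⊕b13⊕b14⊕b15 = 1⊕0⊕1⊕1⊕1⊕0⊕1⊕1 = 0
s8: b8⊕b9⊕b10⊕b11⊕b12⊕b13⊕b14⊕b15 = 1⊕0⊕1⊕1⊕1⊕0⊕1⊕1 = 0
Syndrome (s8...s1) = 0000 → position 0 (no error).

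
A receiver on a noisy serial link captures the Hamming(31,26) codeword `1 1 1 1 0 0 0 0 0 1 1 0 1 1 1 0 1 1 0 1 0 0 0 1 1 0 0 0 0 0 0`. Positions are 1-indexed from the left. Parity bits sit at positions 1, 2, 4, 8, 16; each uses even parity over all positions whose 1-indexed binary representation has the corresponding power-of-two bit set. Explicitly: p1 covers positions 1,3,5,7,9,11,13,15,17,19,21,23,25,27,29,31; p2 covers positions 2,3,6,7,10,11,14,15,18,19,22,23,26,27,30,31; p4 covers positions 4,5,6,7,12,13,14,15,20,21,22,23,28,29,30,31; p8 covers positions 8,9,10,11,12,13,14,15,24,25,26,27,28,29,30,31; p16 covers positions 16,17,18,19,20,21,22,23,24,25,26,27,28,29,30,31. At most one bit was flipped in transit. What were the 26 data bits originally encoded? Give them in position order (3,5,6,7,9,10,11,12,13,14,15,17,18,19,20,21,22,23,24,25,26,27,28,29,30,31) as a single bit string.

10000110111110100011000001

s1: b1⊕b3⊕b5⊕b7⊕b9⊕b11⊕b13⊕b15⊕b17⊕b19⊕b21⊕b23⊕b25⊕b27⊕b29⊕b31 = 1⊕1⊕0⊕0⊕0⊕1⊕1⊕1⊕1⊕0⊕0⊕0⊕1⊕0⊕0⊕0 = 1
s2: b2⊕b3⊕b6⊕b7⊕b10⊕b11⊕b14⊕b15⊕b18⊕b19⊕b22⊕b23⊕b26⊕b27⊕b30⊕b31 = 1⊕1⊕0⊕0⊕1⊕1⊕1⊕1⊕1⊕0⊕0⊕0⊕0⊕0⊕0⊕0 = 1
s4: b4⊕b5⊕b6⊕b7⊕b12⊕b13⊕b14⊕b15⊕b20⊕b21⊕b22⊕b23⊕b28⊕b29⊕b30⊕b31 = 1⊕0⊕0⊕0⊕0⊕1⊕1⊕1⊕1⊕0⊕0⊕0⊕0⊕0⊕0⊕0 = 1
s8: b8⊕b9⊕b10⊕b11⊕b12⊕b13⊕b14⊕b15⊕b24⊕b25⊕b26⊕b27⊕b28⊕b29⊕b30⊕b31 = 0⊕0⊕1⊕1⊕0⊕1⊕1⊕1⊕1⊕1⊕0⊕0⊕0⊕0⊕0⊕0 = 1
s16: b16⊕b17⊕b18⊕b19⊕b20⊕b21⊕b22⊕b23⊕b24⊕b25⊕b26⊕b27⊕b28⊕b29⊕b30⊕b31 = 0⊕1⊕1⊕0⊕1⊕0⊕0⊕0⊕1⊕1⊕0⊕0⊕0⊕0⊕0⊕0 = 1
Syndrome (s16...s1) = 11111 → position 31.
Flip bit 31: corrected codeword = 1111000001101110110100011000001
Data bits at positions 3,5,6,7,9,10,11,12,13,14,15,17,18,19,20,21,22,23,24,25,26,27,28,29,30,31: 10000110111110100011000001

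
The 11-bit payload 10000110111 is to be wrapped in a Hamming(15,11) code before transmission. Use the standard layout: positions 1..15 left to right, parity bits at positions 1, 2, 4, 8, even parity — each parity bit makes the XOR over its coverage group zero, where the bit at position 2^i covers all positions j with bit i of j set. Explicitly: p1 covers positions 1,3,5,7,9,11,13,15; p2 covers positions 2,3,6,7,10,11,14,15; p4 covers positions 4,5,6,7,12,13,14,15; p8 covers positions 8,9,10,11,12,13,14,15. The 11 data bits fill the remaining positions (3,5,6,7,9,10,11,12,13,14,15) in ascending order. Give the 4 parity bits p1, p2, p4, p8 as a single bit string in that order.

Place data bits at non-power-of-two positions: b3=1, b5=0, b6=0, b7=0, b9=0, b10=1, b11=1, b12=0, b13=1, b14=1, b15=1.
p1 = XOR of data positions {3,5,7,9,11,13,15} = 1⊕0⊕0⊕0⊕1⊕1⊕1 = 0
p2 = XOR of data positions {3,6,7,10,11,14,15} = 1⊕0⊕0⊕1⊕1⊕1⊕1 = 1
p4 = XOR of data positions {5,6,7,12,13,14,15} = 0⊕0⊕0⊕0⊕1⊕1⊕1 = 1
p8 = XOR of data positions {9,10,11,12,13,14,15} = 0⊕1⊕1⊕0⊕1⊕1⊕1 = 1
Parity bits p1,p2,p4,p8 = 0111

0111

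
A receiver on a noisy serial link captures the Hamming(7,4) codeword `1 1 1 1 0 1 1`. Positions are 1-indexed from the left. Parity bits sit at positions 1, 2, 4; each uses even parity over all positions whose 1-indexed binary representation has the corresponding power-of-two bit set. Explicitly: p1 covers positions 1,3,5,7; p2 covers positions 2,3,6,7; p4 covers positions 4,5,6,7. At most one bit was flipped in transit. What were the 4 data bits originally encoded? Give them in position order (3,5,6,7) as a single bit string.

s1: b1⊕b3⊕b5⊕b7 = 1⊕1⊕0⊕1 = 1
s2: b2⊕b3⊕b6⊕b7 = 1⊕1⊕1⊕1 = 0
s4: b4⊕b5⊕b6⊕b7 = 1⊕0⊕1⊕1 = 1
Syndrome (s4...s1) = 101 → position 5.
Flip bit 5: corrected codeword = 1111111
Data bits at positions 3,5,6,7: 1111

1111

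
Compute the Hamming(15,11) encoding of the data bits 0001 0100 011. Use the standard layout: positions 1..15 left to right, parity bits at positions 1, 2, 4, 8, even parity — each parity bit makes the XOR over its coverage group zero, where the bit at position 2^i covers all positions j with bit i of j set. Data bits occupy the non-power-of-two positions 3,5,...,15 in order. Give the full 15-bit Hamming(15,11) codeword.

Place data bits at non-power-of-two positions: b3=0, b5=0, b6=0, b7=1, b9=0, b10=1, b11=0, b12=0, b13=0, b14=1, b15=1.
p1 = XOR of data positions {3,5,7,9,11,13,15} = 0⊕0⊕1⊕0⊕0⊕0⊕1 = 0
p2 = XOR of data positions {3,6,7,10,11,14,15} = 0⊕0⊕1⊕1⊕0⊕1⊕1 = 0
p4 = XOR of data positions {5,6,7,12,13,14,15} = 0⊕0⊕1⊕0⊕0⊕1⊕1 = 1
p8 = XOR of data positions {9,10,11,12,13,14,15} = 0⊕1⊕0⊕0⊕0⊕1⊕1 = 1
Codeword b1..b15 = 000100110100011

000100110100011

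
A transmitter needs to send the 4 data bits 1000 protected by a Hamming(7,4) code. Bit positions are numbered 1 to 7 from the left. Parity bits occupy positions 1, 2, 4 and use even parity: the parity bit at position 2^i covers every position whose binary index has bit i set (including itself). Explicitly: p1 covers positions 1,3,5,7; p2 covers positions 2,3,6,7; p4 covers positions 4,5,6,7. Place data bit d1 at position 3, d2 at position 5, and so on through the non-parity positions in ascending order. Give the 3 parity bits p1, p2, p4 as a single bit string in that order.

Place data bits at non-power-of-two positions: b3=1, b5=0, b6=0, b7=0.
p1 = XOR of data positions {3,5,7} = 1⊕0⊕0 = 1
p2 = XOR of data positions {3,6,7} = 1⊕0⊕0 = 1
p4 = XOR of data positions {5,6,7} = 0⊕0⊕0 = 0
Parity bits p1,p2,p4 = 110

110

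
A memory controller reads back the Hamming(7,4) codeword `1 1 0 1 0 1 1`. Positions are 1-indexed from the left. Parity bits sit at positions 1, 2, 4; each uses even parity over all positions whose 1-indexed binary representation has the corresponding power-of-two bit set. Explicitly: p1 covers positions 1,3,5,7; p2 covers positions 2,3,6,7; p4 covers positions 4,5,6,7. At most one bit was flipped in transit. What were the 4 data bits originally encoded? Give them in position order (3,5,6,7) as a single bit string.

0001

s1: b1⊕b3⊕b5⊕b7 = 1⊕0⊕0⊕1 = 0
s2: b2⊕b3⊕b6⊕b7 = 1⊕0⊕1⊕1 = 1
s4: b4⊕b5⊕b6⊕b7 = 1⊕0⊕1⊕1 = 1
Syndrome (s4...s1) = 110 → position 6.
Flip bit 6: corrected codeword = 1101001
Data bits at positions 3,5,6,7: 0001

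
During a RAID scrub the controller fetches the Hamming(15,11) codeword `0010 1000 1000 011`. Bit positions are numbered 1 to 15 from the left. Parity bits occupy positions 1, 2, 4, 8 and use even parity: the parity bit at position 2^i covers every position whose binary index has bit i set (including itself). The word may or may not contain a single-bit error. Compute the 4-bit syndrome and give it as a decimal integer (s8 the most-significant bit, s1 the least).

14

s1: b1⊕b3⊕b5⊕b7⊕b9⊕b11⊕b13⊕b15 = 0⊕1⊕1⊕0⊕1⊕0⊕0⊕1 = 0
s2: b2⊕b3⊕b6⊕b7⊕b10⊕b11⊕b14⊕b15 = 0⊕1⊕0⊕0⊕0⊕0⊕1⊕1 = 1
s4: b4⊕b5⊕b6⊕b7⊕b12⊕b13⊕b14⊕b15 = 0⊕1⊕0⊕0⊕0⊕0⊕1⊕1 = 1
s8: b8⊕b9⊕b10⊕b11⊕b12⊕b13⊕b14⊕b15 = 0⊕1⊕0⊕0⊕0⊕0⊕1⊕1 = 1
Syndrome (s8...s1) = 1110 → position 14.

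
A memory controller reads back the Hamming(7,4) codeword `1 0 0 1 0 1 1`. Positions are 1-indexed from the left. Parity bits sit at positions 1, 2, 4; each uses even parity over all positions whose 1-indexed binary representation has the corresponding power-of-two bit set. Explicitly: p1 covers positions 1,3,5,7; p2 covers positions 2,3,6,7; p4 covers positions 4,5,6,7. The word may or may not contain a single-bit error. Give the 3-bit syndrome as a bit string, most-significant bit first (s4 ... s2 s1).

100

s1: b1⊕b3⊕b5⊕b7 = 1⊕0⊕0⊕1 = 0
s2: b2⊕b3⊕b6⊕b7 = 0⊕0⊕1⊕1 = 0
s4: b4⊕b5⊕b6⊕b7 = 1⊕0⊕1⊕1 = 1
Syndrome (s4...s1) = 100 → position 4.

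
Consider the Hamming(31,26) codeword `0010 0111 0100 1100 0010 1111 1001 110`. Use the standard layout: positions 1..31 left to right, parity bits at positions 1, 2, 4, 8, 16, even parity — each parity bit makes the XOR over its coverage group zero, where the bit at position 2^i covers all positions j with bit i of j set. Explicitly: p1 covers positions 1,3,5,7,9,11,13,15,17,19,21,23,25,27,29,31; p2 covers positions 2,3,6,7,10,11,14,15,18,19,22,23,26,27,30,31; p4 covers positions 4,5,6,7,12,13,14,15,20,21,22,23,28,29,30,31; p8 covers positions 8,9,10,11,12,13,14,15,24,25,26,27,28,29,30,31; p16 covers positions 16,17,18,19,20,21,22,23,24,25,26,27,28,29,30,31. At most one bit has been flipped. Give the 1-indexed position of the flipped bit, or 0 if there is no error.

s1: b1⊕b3⊕b5⊕b7⊕b9⊕b11⊕b13⊕b15⊕b17⊕b19⊕b21⊕b23⊕b25⊕b27⊕b29⊕b31 = 0⊕1⊕0⊕1⊕0⊕0⊕1⊕0⊕0⊕1⊕1⊕1⊕1⊕0⊕1⊕0 = 0
s2: b2⊕b3⊕b6⊕b7⊕b10⊕b11⊕b14⊕b15⊕b18⊕b19⊕b22⊕b23⊕b26⊕b27⊕b30⊕b31 = 0⊕1⊕1⊕1⊕1⊕0⊕1⊕0⊕0⊕1⊕1⊕1⊕0⊕0⊕1⊕0 = 1
s4: b4⊕b5⊕b6⊕b7⊕b12⊕b13⊕b14⊕b15⊕b20⊕b21⊕b22⊕b23⊕b28⊕b29⊕b30⊕b31 = 0⊕0⊕1⊕1⊕0⊕1⊕1⊕0⊕0⊕1⊕1⊕1⊕1⊕1⊕1⊕0 = 0
s8: b8⊕b9⊕b10⊕b11⊕b12⊕b13⊕b14⊕b15⊕b24⊕b25⊕b26⊕b27⊕b28⊕b29⊕b30⊕b31 = 1⊕0⊕1⊕0⊕0⊕1⊕1⊕0⊕1⊕1⊕0⊕0⊕1⊕1⊕1⊕0 = 1
s16: b16⊕b17⊕b18⊕b19⊕b20⊕b21⊕b22⊕b23⊕b24⊕b25⊕b26⊕b27⊕b28⊕b29⊕b30⊕b31 = 0⊕0⊕0⊕1⊕0⊕1⊕1⊕1⊕1⊕1⊕0⊕0⊕1⊕1⊕1⊕0 = 1
Syndrome (s16...s1) = 11010 → position 26.

26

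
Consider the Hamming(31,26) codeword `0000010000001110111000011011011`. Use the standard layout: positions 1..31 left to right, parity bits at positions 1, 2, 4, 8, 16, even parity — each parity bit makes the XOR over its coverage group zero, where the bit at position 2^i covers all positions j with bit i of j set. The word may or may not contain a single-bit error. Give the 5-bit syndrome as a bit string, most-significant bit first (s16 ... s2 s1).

s1: b1⊕b3⊕b5⊕b7⊕b9⊕b11⊕b13⊕b15⊕b17⊕b19⊕b21⊕b23⊕b25⊕b27⊕b29⊕b31 = 0⊕0⊕0⊕0⊕0⊕0⊕1⊕1⊕1⊕1⊕0⊕0⊕1⊕1⊕0⊕1 = 1
s2: b2⊕b3⊕b6⊕b7⊕b10⊕b11⊕b14⊕b15⊕b18⊕b19⊕b22⊕b23⊕b26⊕b27⊕b30⊕b31 = 0⊕0⊕1⊕0⊕0⊕0⊕1⊕1⊕1⊕1⊕0⊕0⊕0⊕1⊕1⊕1 = 0
s4: b4⊕b5⊕b6⊕b7⊕b12⊕b13⊕b14⊕b15⊕b20⊕b21⊕b22⊕b23⊕b28⊕b29⊕b30⊕b31 = 0⊕0⊕1⊕0⊕0⊕1⊕1⊕1⊕0⊕0⊕0⊕0⊕1⊕0⊕1⊕1 = 1
s8: b8⊕b9⊕b10⊕b11⊕b12⊕b13⊕b14⊕b15⊕b24⊕b25⊕b26⊕b27⊕b28⊕b29⊕b30⊕b31 = 0⊕0⊕0⊕0⊕0⊕1⊕1⊕1⊕1⊕1⊕0⊕1⊕1⊕0⊕1⊕1 = 1
s16: b16⊕b17⊕b18⊕b19⊕b20⊕b21⊕b22⊕b23⊕b24⊕b25⊕b26⊕b27⊕b28⊕b29⊕b30⊕b31 = 0⊕1⊕1⊕1⊕0⊕0⊕0⊕0⊕1⊕1⊕0⊕1⊕1⊕0⊕1⊕1 = 1
Syndrome (s16...s1) = 11101 → position 29.

11101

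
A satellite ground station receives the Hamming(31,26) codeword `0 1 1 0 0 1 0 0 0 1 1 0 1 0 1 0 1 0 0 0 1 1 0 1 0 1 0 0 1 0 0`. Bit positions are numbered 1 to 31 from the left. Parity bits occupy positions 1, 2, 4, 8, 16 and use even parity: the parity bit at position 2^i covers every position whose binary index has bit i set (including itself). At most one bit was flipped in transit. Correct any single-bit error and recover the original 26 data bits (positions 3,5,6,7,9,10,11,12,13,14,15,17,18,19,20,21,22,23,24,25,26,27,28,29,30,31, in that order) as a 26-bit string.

s1: b1⊕b3⊕b5⊕b7⊕b9⊕b11⊕b13⊕b15⊕b17⊕b19⊕b21⊕b23⊕b25⊕b27⊕b29⊕b31 = 0⊕1⊕0⊕0⊕0⊕1⊕1⊕1⊕1⊕0⊕1⊕0⊕0⊕0⊕1⊕0 = 1
s2: b2⊕b3⊕b6⊕b7⊕b10⊕b11⊕b14⊕b15⊕b18⊕b19⊕b22⊕b23⊕b26⊕b27⊕b30⊕b31 = 1⊕1⊕1⊕0⊕1⊕1⊕0⊕1⊕0⊕0⊕1⊕0⊕1⊕0⊕0⊕0 = 0
s4: b4⊕b5⊕b6⊕b7⊕b12⊕b13⊕b14⊕b15⊕b20⊕b21⊕b22⊕b23⊕b28⊕b29⊕b30⊕b31 = 0⊕0⊕1⊕0⊕0⊕1⊕0⊕1⊕0⊕1⊕1⊕0⊕0⊕1⊕0⊕0 = 0
s8: b8⊕b9⊕b10⊕b11⊕b12⊕b13⊕b14⊕b15⊕b24⊕b25⊕b26⊕b27⊕b28⊕b29⊕b30⊕b31 = 0⊕0⊕1⊕1⊕0⊕1⊕0⊕1⊕1⊕0⊕1⊕0⊕0⊕1⊕0⊕0 = 1
s16: b16⊕b17⊕b18⊕b19⊕b20⊕b21⊕b22⊕b23⊕b24⊕b25⊕b26⊕b27⊕b28⊕b29⊕b30⊕b31 = 0⊕1⊕0⊕0⊕0⊕1⊕1⊕0⊕1⊕0⊕1⊕0⊕0⊕1⊕0⊕0 = 0
Syndrome (s16...s1) = 01001 → position 9.
Flip bit 9: corrected codeword = 0110010011101010100011010100100
Data bits at positions 3,5,6,7,9,10,11,12,13,14,15,17,18,19,20,21,22,23,24,25,26,27,28,29,30,31: 10101110101100011010100100

10101110101100011010100100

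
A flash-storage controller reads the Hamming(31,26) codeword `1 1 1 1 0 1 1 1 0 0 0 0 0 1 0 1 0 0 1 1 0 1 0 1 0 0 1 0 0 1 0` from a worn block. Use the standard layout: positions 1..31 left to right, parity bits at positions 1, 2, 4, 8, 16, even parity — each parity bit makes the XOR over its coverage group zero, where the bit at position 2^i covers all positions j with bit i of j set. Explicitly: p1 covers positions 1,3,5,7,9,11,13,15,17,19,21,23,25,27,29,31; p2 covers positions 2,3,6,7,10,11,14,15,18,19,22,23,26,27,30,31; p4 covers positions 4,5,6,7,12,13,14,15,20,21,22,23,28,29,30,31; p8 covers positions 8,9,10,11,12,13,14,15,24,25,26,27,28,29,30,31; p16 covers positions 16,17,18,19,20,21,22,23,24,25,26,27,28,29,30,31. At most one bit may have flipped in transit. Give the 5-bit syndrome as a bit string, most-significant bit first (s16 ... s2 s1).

s1: b1⊕b3⊕b5⊕b7⊕b9⊕b11⊕b13⊕b15⊕b17⊕b19⊕b21⊕b23⊕b25⊕b27⊕b29⊕b31 = 1⊕1⊕0⊕1⊕0⊕0⊕0⊕0⊕0⊕1⊕0⊕0⊕0⊕1⊕0⊕0 = 1
s2: b2⊕b3⊕b6⊕b7⊕b10⊕b11⊕b14⊕b15⊕b18⊕b19⊕b22⊕b23⊕b26⊕b27⊕b30⊕b31 = 1⊕1⊕1⊕1⊕0⊕0⊕1⊕0⊕0⊕1⊕1⊕0⊕0⊕1⊕1⊕0 = 1
s4: b4⊕b5⊕b6⊕b7⊕b12⊕b13⊕b14⊕b15⊕b20⊕b21⊕b22⊕b23⊕b28⊕b29⊕b30⊕b31 = 1⊕0⊕1⊕1⊕0⊕0⊕1⊕0⊕1⊕0⊕1⊕0⊕0⊕0⊕1⊕0 = 1
s8: b8⊕b9⊕b10⊕b11⊕b12⊕b13⊕b14⊕b15⊕b24⊕b25⊕b26⊕b27⊕b28⊕b29⊕b30⊕b31 = 1⊕0⊕0⊕0⊕0⊕0⊕1⊕0⊕1⊕0⊕0⊕1⊕0⊕0⊕1⊕0 = 1
s16: b16⊕b17⊕b18⊕b19⊕b20⊕b21⊕b22⊕b23⊕b24⊕b25⊕b26⊕b27⊕b28⊕b29⊕b30⊕b31 = 1⊕0⊕0⊕1⊕1⊕0⊕1⊕0⊕1⊕0⊕0⊕1⊕0⊕0⊕1⊕0 = 1
Syndrome (s16...s1) = 11111 → position 31.

11111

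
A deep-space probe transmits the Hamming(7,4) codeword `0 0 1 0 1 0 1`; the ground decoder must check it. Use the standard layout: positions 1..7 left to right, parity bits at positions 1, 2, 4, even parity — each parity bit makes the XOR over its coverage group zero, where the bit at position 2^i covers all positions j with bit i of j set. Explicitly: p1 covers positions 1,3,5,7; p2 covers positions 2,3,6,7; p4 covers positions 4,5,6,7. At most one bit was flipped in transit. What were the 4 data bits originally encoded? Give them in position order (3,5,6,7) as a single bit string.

s1: b1⊕b3⊕b5⊕b7 = 0⊕1⊕1⊕1 = 1
s2: b2⊕b3⊕b6⊕b7 = 0⊕1⊕0⊕1 = 0
s4: b4⊕b5⊕b6⊕b7 = 0⊕1⊕0⊕1 = 0
Syndrome (s4...s1) = 001 → position 1.
Flip bit 1: corrected codeword = 1010101
Data bits at positions 3,5,6,7: 1101

1101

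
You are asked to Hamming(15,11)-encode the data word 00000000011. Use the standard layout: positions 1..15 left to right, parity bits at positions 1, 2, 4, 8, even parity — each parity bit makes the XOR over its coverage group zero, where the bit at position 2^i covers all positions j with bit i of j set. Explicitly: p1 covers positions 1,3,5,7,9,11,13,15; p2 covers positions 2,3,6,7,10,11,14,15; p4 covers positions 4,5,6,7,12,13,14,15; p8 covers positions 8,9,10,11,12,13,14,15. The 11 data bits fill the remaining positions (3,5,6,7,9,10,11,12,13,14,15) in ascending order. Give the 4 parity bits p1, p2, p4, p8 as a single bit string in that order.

1000

Place data bits at non-power-of-two positions: b3=0, b5=0, b6=0, b7=0, b9=0, b10=0, b11=0, b12=0, b13=0, b14=1, b15=1.
p1 = XOR of data positions {3,5,7,9,11,13,15} = 0⊕0⊕0⊕0⊕0⊕0⊕1 = 1
p2 = XOR of data positions {3,6,7,10,11,14,15} = 0⊕0⊕0⊕0⊕0⊕1⊕1 = 0
p4 = XOR of data positions {5,6,7,12,13,14,15} = 0⊕0⊕0⊕0⊕0⊕1⊕1 = 0
p8 = XOR of data positions {9,10,11,12,13,14,15} = 0⊕0⊕0⊕0⊕0⊕1⊕1 = 0
Parity bits p1,p2,p4,p8 = 1000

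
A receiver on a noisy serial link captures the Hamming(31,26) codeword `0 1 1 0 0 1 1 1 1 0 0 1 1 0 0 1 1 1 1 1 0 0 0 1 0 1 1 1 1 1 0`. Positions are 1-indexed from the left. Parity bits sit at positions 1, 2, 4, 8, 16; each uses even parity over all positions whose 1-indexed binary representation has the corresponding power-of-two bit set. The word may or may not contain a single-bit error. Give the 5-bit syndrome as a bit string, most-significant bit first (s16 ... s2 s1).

s1: b1⊕b3⊕b5⊕b7⊕b9⊕b11⊕b13⊕b15⊕b17⊕b19⊕b21⊕b23⊕b25⊕b27⊕b29⊕b31 = 0⊕1⊕0⊕1⊕1⊕0⊕1⊕0⊕1⊕1⊕0⊕0⊕0⊕1⊕1⊕0 = 0
s2: b2⊕b3⊕b6⊕b7⊕b10⊕b11⊕b14⊕b15⊕b18⊕b19⊕b22⊕b23⊕b26⊕b27⊕b30⊕b31 = 1⊕1⊕1⊕1⊕0⊕0⊕0⊕0⊕1⊕1⊕0⊕0⊕1⊕1⊕1⊕0 = 1
s4: b4⊕b5⊕b6⊕b7⊕b12⊕b13⊕b14⊕b15⊕b20⊕b21⊕b22⊕b23⊕b28⊕b29⊕b30⊕b31 = 0⊕0⊕1⊕1⊕1⊕1⊕0⊕0⊕1⊕0⊕0⊕0⊕1⊕1⊕1⊕0 = 0
s8: b8⊕b9⊕b10⊕b11⊕b12⊕b13⊕b14⊕b15⊕b24⊕b25⊕b26⊕b27⊕b28⊕b29⊕b30⊕b31 = 1⊕1⊕0⊕0⊕1⊕1⊕0⊕0⊕1⊕0⊕1⊕1⊕1⊕1⊕1⊕0 = 0
s16: b16⊕b17⊕b18⊕b19⊕b20⊕b21⊕b22⊕b23⊕b24⊕b25⊕b26⊕b27⊕b28⊕b29⊕b30⊕b31 = 1⊕1⊕1⊕1⊕1⊕0⊕0⊕0⊕1⊕0⊕1⊕1⊕1⊕1⊕1⊕0 = 1
Syndrome (s16...s1) = 10010 → position 18.

10010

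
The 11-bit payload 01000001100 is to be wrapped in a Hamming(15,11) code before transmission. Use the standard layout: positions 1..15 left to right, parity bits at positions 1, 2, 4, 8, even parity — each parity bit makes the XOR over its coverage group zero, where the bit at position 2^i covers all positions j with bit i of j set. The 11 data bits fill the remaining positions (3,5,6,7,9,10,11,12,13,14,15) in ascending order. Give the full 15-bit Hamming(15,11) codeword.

Place data bits at non-power-of-two positions: b3=0, b5=1, b6=0, b7=0, b9=0, b10=0, b11=0, b12=1, b13=1, b14=0, b15=0.
p1 = XOR of data positions {3,5,7,9,11,13,15} = 0⊕1⊕0⊕0⊕0⊕1⊕0 = 0
p2 = XOR of data positions {3,6,7,10,11,14,15} = 0⊕0⊕0⊕0⊕0⊕0⊕0 = 0
p4 = XOR of data positions {5,6,7,12,13,14,15} = 1⊕0⊕0⊕1⊕1⊕0⊕0 = 1
p8 = XOR of data positions {9,10,11,12,13,14,15} = 0⊕0⊕0⊕1⊕1⊕0⊕0 = 0
Codeword b1..b15 = 000110000001100

000110000001100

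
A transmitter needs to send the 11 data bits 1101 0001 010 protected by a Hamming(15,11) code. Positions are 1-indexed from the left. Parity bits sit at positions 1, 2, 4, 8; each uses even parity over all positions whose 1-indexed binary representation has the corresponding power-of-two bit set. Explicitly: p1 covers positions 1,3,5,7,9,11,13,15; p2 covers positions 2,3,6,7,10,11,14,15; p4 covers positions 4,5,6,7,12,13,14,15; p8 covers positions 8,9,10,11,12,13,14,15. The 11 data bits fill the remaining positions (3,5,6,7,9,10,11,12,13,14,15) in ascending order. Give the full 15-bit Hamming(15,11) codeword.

111010100001010

Place data bits at non-power-of-two positions: b3=1, b5=1, b6=0, b7=1, b9=0, b10=0, b11=0, b12=1, b13=0, b14=1, b15=0.
p1 = XOR of data positions {3,5,7,9,11,13,15} = 1⊕1⊕1⊕0⊕0⊕0⊕0 = 1
p2 = XOR of data positions {3,6,7,10,11,14,15} = 1⊕0⊕1⊕0⊕0⊕1⊕0 = 1
p4 = XOR of data positions {5,6,7,12,13,14,15} = 1⊕0⊕1⊕1⊕0⊕1⊕0 = 0
p8 = XOR of data positions {9,10,11,12,13,14,15} = 0⊕0⊕0⊕1⊕0⊕1⊕0 = 0
Codeword b1..b15 = 111010100001010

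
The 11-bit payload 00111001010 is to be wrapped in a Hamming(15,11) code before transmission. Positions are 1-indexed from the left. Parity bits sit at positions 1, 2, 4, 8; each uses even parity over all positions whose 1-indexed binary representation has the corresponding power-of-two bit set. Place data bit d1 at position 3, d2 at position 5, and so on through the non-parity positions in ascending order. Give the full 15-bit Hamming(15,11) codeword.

Place data bits at non-power-of-two positions: b3=0, b5=0, b6=1, b7=1, b9=1, b10=0, b11=0, b12=1, b13=0, b14=1, b15=0.
p1 = XOR of data positions {3,5,7,9,11,13,15} = 0⊕0⊕1⊕1⊕0⊕0⊕0 = 0
p2 = XOR of data positions {3,6,7,10,11,14,15} = 0⊕1⊕1⊕0⊕0⊕1⊕0 = 1
p4 = XOR of data positions {5,6,7,12,13,14,15} = 0⊕1⊕1⊕1⊕0⊕1⊕0 = 0
p8 = XOR of data positions {9,10,11,12,13,14,15} = 1⊕0⊕0⊕1⊕0⊕1⊕0 = 1
Codeword b1..b15 = 010001111001010

010001111001010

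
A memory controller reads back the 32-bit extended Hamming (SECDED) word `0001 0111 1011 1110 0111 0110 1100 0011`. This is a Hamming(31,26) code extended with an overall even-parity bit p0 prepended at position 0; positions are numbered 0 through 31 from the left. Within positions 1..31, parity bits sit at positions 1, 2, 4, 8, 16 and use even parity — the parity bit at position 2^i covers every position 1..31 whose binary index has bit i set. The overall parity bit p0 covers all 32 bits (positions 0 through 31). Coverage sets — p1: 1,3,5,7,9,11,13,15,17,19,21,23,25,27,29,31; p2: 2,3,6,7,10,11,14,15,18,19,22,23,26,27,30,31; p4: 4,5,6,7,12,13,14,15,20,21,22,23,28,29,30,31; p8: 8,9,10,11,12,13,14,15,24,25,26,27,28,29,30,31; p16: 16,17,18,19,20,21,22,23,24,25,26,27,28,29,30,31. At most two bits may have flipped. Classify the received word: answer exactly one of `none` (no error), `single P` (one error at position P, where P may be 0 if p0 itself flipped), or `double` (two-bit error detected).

single 18

s1: b1⊕b3⊕b5⊕b7⊕b9⊕b11⊕b13⊕b15⊕b17⊕b19⊕b21⊕b23⊕b25⊕b27⊕b29⊕b31 = 0⊕1⊕1⊕1⊕0⊕1⊕1⊕0⊕1⊕1⊕1⊕0⊕1⊕0⊕0⊕1 = 0
s2: b2⊕b3⊕b6⊕b7⊕b10⊕b11⊕b14⊕b15⊕b18⊕b19⊕b22⊕b23⊕b26⊕b27⊕b30⊕b31 = 0⊕1⊕1⊕1⊕1⊕1⊕1⊕0⊕1⊕1⊕1⊕0⊕0⊕0⊕1⊕1 = 1
s4: b4⊕b5⊕b6⊕b7⊕b12⊕b13⊕b14⊕b15⊕b20⊕b21⊕b22⊕b23⊕b28⊕b29⊕b30⊕b31 = 0⊕1⊕1⊕1⊕1⊕1⊕1⊕0⊕0⊕1⊕1⊕0⊕0⊕0⊕1⊕1 = 0
s8: b8⊕b9⊕b10⊕b11⊕b12⊕b13⊕b14⊕b15⊕b24⊕b25⊕b26⊕b27⊕b28⊕b29⊕b30⊕b31 = 1⊕0⊕1⊕1⊕1⊕1⊕1⊕0⊕1⊕1⊕0⊕0⊕0⊕0⊕1⊕1 = 0
s16: b16⊕b17⊕b18⊕b19⊕b20⊕b21⊕b22⊕b23⊕b24⊕b25⊕b26⊕b27⊕b28⊕b29⊕b30⊕b31 = 0⊕1⊕1⊕1⊕0⊕1⊕1⊕0⊕1⊕1⊕0⊕0⊕0⊕0⊕1⊕1 = 1
Syndrome (s16...s1) = 10010 → position 18.
Overall parity (XOR of all 32 bits, including p0): 0⊕0⊕0⊕1⊕0⊕1⊕1⊕1⊕1⊕0⊕1⊕1⊕1⊕1⊕1⊕0⊕0⊕1⊕1⊕1⊕0⊕1⊕1⊕0⊕1⊕1⊕0⊕0⊕0⊕0⊕1⊕1 = 1
Overall=1, syndrome position=18 → single-bit error at position 18.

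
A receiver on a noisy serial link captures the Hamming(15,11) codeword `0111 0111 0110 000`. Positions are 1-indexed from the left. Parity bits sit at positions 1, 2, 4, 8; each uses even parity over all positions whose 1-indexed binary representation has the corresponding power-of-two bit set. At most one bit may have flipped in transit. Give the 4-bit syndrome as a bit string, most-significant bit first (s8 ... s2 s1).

s1: b1⊕b3⊕b5⊕b7⊕b9⊕b11⊕b13⊕b15 = 0⊕1⊕0⊕1⊕0⊕1⊕0⊕0 = 1
s2: b2⊕b3⊕b6⊕b7⊕b10⊕b11⊕b14⊕b15 = 1⊕1⊕1⊕1⊕1⊕1⊕0⊕0 = 0
s4: b4⊕b5⊕b6⊕b7⊕b12⊕b13⊕b14⊕b15 = 1⊕0⊕1⊕1⊕0⊕0⊕0⊕0 = 1
s8: b8⊕b9⊕b10⊕b11⊕b12⊕b13⊕b14⊕b15 = 1⊕0⊕1⊕1⊕0⊕0⊕0⊕0 = 1
Syndrome (s8...s1) = 1101 → position 13.

1101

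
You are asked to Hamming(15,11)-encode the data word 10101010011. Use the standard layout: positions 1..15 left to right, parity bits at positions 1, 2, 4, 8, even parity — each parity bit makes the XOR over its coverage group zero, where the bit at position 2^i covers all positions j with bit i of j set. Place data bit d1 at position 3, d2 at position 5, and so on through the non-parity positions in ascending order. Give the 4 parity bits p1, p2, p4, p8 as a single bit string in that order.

0110

Place data bits at non-power-of-two positions: b3=1, b5=0, b6=1, b7=0, b9=1, b10=0, b11=1, b12=0, b13=0, b14=1, b15=1.
p1 = XOR of data positions {3,5,7,9,11,13,15} = 1⊕0⊕0⊕1⊕1⊕0⊕1 = 0
p2 = XOR of data positions {3,6,7,10,11,14,15} = 1⊕1⊕0⊕0⊕1⊕1⊕1 = 1
p4 = XOR of data positions {5,6,7,12,13,14,15} = 0⊕1⊕0⊕0⊕0⊕1⊕1 = 1
p8 = XOR of data positions {9,10,11,12,13,14,15} = 1⊕0⊕1⊕0⊕0⊕1⊕1 = 0
Parity bits p1,p2,p4,p8 = 0110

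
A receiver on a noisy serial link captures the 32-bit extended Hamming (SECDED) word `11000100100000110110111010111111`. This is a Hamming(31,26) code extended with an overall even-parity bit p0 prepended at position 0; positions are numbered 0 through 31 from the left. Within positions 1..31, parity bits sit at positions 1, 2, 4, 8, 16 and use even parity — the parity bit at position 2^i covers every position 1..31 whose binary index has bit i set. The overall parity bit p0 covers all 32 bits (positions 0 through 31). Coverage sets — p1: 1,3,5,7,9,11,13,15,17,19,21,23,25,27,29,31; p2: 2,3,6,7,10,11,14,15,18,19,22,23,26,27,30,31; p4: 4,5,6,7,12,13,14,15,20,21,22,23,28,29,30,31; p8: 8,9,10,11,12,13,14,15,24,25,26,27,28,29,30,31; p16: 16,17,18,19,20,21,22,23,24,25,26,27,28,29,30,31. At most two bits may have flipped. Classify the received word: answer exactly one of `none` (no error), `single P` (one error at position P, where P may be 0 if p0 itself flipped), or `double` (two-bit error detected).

none

s1: b1⊕b3⊕b5⊕b7⊕b9⊕b11⊕b13⊕b15⊕b17⊕b19⊕b21⊕b23⊕b25⊕b27⊕b29⊕b31 = 1⊕0⊕1⊕0⊕0⊕0⊕0⊕1⊕1⊕0⊕1⊕0⊕0⊕1⊕1⊕1 = 0
s2: b2⊕b3⊕b6⊕b7⊕b10⊕b11⊕b14⊕b15⊕b18⊕b19⊕b22⊕b23⊕b26⊕b27⊕b30⊕b31 = 0⊕0⊕0⊕0⊕0⊕0⊕1⊕1⊕1⊕0⊕1⊕0⊕1⊕1⊕1⊕1 = 0
s4: b4⊕b5⊕b6⊕b7⊕b12⊕b13⊕b14⊕b15⊕b20⊕b21⊕b22⊕b23⊕b28⊕b29⊕b30⊕b31 = 0⊕1⊕0⊕0⊕0⊕0⊕1⊕1⊕1⊕1⊕1⊕0⊕1⊕1⊕1⊕1 = 0
s8: b8⊕b9⊕b10⊕b11⊕b12⊕b13⊕b14⊕b15⊕b24⊕b25⊕b26⊕b27⊕b28⊕b29⊕b30⊕b31 = 1⊕0⊕0⊕0⊕0⊕0⊕1⊕1⊕1⊕0⊕1⊕1⊕1⊕1⊕1⊕1 = 0
s16: b16⊕b17⊕b18⊕b19⊕b20⊕b21⊕b22⊕b23⊕b24⊕b25⊕b26⊕b27⊕b28⊕b29⊕b30⊕b31 = 0⊕1⊕1⊕0⊕1⊕1⊕1⊕0⊕1⊕0⊕1⊕1⊕1⊕1⊕1⊕1 = 0
Syndrome (s16...s1) = 00000 → position 0 (no error).
Overall parity (XOR of all 32 bits, including p0): 1⊕1⊕0⊕0⊕0⊕1⊕0⊕0⊕1⊕0⊕0⊕0⊕0⊕0⊕1⊕1⊕0⊕1⊕1⊕0⊕1⊕1⊕1⊕0⊕1⊕0⊕1⊕1⊕1⊕1⊕1⊕1 = 0
Overall=0, syndrome position=0 → no error.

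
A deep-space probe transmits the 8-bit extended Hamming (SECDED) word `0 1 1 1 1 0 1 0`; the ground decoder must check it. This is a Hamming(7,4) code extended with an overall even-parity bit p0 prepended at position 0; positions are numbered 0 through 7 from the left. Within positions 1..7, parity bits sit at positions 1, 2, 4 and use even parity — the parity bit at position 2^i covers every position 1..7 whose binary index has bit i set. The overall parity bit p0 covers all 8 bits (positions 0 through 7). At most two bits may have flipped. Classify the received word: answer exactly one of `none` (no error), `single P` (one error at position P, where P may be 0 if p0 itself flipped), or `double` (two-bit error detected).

s1: b1⊕b3⊕b5⊕b7 = 1⊕1⊕0⊕0 = 0
s2: b2⊕b3⊕b6⊕b7 = 1⊕1⊕1⊕0 = 1
s4: b4⊕b5⊕b6⊕b7 = 1⊕0⊕1⊕0 = 0
Syndrome (s4...s1) = 010 → position 2.
Overall parity (XOR of all 8 bits, including p0): 0⊕1⊕1⊕1⊕1⊕0⊕1⊕0 = 1
Overall=1, syndrome position=2 → single-bit error at position 2.

single 2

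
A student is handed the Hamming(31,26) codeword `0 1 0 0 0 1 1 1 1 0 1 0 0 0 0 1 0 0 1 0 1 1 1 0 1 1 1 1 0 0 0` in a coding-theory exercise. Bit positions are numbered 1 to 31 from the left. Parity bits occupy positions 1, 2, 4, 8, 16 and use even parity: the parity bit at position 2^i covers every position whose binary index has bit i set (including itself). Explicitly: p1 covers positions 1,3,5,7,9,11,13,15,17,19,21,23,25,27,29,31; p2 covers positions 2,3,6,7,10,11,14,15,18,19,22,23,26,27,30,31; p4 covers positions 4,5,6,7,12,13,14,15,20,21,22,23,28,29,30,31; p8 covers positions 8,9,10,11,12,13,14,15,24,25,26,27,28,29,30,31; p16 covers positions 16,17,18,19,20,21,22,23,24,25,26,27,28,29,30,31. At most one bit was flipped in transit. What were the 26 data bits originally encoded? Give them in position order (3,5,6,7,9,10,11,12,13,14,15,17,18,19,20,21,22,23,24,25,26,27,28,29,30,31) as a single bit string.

s1: b1⊕b3⊕b5⊕b7⊕b9⊕b11⊕b13⊕b15⊕b17⊕b19⊕b21⊕b23⊕b25⊕b27⊕b29⊕b31 = 0⊕0⊕0⊕1⊕1⊕1⊕0⊕0⊕0⊕1⊕1⊕1⊕1⊕1⊕0⊕0 = 0
s2: b2⊕b3⊕b6⊕b7⊕b10⊕b11⊕b14⊕b15⊕b18⊕b19⊕b22⊕b23⊕b26⊕b27⊕b30⊕b31 = 1⊕0⊕1⊕1⊕0⊕1⊕0⊕0⊕0⊕1⊕1⊕1⊕1⊕1⊕0⊕0 = 1
s4: b4⊕b5⊕b6⊕b7⊕b12⊕b13⊕b14⊕b15⊕b20⊕b21⊕b22⊕b23⊕b28⊕b29⊕b30⊕b31 = 0⊕0⊕1⊕1⊕0⊕0⊕0⊕0⊕0⊕1⊕1⊕1⊕1⊕0⊕0⊕0 = 0
s8: b8⊕b9⊕b10⊕b11⊕b12⊕b13⊕b14⊕b15⊕b24⊕b25⊕b26⊕b27⊕b28⊕b29⊕b30⊕b31 = 1⊕1⊕0⊕1⊕0⊕0⊕0⊕0⊕0⊕1⊕1⊕1⊕1⊕0⊕0⊕0 = 1
s16: b16⊕b17⊕b18⊕b19⊕b20⊕b21⊕b22⊕b23⊕b24⊕b25⊕b26⊕b27⊕b28⊕b29⊕b30⊕b31 = 1⊕0⊕0⊕1⊕0⊕1⊕1⊕1⊕0⊕1⊕1⊕1⊕1⊕0⊕0⊕0 = 1
Syndrome (s16...s1) = 11010 → position 26.
Flip bit 26: corrected codeword = 0100011110100001001011101011000
Data bits at positions 3,5,6,7,9,10,11,12,13,14,15,17,18,19,20,21,22,23,24,25,26,27,28,29,30,31: 00111010000001011101011000

00111010000001011101011000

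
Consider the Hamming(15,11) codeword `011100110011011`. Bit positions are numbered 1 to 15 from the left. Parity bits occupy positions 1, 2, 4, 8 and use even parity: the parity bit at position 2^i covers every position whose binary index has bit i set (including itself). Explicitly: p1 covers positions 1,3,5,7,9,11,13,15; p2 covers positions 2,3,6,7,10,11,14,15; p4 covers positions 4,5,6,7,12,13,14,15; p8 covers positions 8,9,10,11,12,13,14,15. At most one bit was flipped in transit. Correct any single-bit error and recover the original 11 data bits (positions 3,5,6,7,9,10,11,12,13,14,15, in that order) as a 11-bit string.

s1: b1⊕b3⊕b5⊕b7⊕b9⊕b11⊕b13⊕b15 = 0⊕1⊕0⊕1⊕0⊕1⊕0⊕1 = 0
s2: b2⊕b3⊕b6⊕b7⊕b10⊕b11⊕b14⊕b15 = 1⊕1⊕0⊕1⊕0⊕1⊕1⊕1 = 0
s4: b4⊕b5⊕b6⊕b7⊕b12⊕b13⊕b14⊕b15 = 1⊕0⊕0⊕1⊕1⊕0⊕1⊕1 = 1
s8: b8⊕b9⊕b10⊕b11⊕b12⊕b13⊕b14⊕b15 = 1⊕0⊕0⊕1⊕1⊕0⊕1⊕1 = 1
Syndrome (s8...s1) = 1100 → position 12.
Flip bit 12: corrected codeword = 011100110010011
Data bits at positions 3,5,6,7,9,10,11,12,13,14,15: 10010010011

10010010011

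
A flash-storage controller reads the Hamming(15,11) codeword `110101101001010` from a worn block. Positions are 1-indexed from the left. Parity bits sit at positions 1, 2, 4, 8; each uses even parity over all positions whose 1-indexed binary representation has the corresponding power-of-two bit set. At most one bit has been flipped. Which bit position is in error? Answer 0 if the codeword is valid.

s1: b1⊕b3⊕b5⊕b7⊕b9⊕b11⊕b13⊕b15 = 1⊕0⊕0⊕1⊕1⊕0⊕0⊕0 = 1
s2: b2⊕b3⊕b6⊕b7⊕b10⊕b11⊕b14⊕b15 = 1⊕0⊕1⊕1⊕0⊕0⊕1⊕0 = 0
s4: b4⊕b5⊕b6⊕b7⊕b12⊕b13⊕b14⊕b15 = 1⊕0⊕1⊕1⊕1⊕0⊕1⊕0 = 1
s8: b8⊕b9⊕b10⊕b11⊕b12⊕b13⊕b14⊕b15 = 0⊕1⊕0⊕0⊕1⊕0⊕1⊕0 = 1
Syndrome (s8...s1) = 1101 → position 13.

13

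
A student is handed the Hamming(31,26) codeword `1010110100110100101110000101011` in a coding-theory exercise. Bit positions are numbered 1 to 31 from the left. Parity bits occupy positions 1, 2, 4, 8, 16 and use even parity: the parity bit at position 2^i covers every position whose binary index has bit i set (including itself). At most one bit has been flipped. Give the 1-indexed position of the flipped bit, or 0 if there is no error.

s1: b1⊕b3⊕b5⊕b7⊕b9⊕b11⊕b13⊕b15⊕b17⊕b19⊕b21⊕b23⊕b25⊕b27⊕b29⊕b31 = 1⊕1⊕1⊕0⊕0⊕1⊕0⊕0⊕1⊕1⊕1⊕0⊕0⊕0⊕0⊕1 = 0
s2: b2⊕b3⊕b6⊕b7⊕b10⊕b11⊕b14⊕b15⊕b18⊕b19⊕b22⊕b23⊕b26⊕b27⊕b30⊕b31 = 0⊕1⊕1⊕0⊕0⊕1⊕1⊕0⊕0⊕1⊕0⊕0⊕1⊕0⊕1⊕1 = 0
s4: b4⊕b5⊕b6⊕b7⊕b12⊕b13⊕b14⊕b15⊕b20⊕b21⊕b22⊕b23⊕b28⊕b29⊕b30⊕b31 = 0⊕1⊕1⊕0⊕1⊕0⊕1⊕0⊕1⊕1⊕0⊕0⊕1⊕0⊕1⊕1 = 1
s8: b8⊕b9⊕b10⊕b11⊕b12⊕b13⊕b14⊕b15⊕b24⊕b25⊕b26⊕b27⊕b28⊕b29⊕b30⊕b31 = 1⊕0⊕0⊕1⊕1⊕0⊕1⊕0⊕0⊕0⊕1⊕0⊕1⊕0⊕1⊕1 = 0
s16: b16⊕b17⊕b18⊕b19⊕b20⊕b21⊕b22⊕b23⊕b24⊕b25⊕b26⊕b27⊕b28⊕b29⊕b30⊕b31 = 0⊕1⊕0⊕1⊕1⊕1⊕0⊕0⊕0⊕0⊕1⊕0⊕1⊕0⊕1⊕1 = 0
Syndrome (s16...s1) = 00100 → position 4.

4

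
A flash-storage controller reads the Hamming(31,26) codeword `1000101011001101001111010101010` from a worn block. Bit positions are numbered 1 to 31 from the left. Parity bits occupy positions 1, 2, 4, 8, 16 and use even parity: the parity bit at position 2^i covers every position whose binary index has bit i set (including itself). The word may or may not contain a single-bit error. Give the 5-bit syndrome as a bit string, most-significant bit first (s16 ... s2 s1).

10111

s1: b1⊕b3⊕b5⊕b7⊕b9⊕b11⊕b13⊕b15⊕b17⊕b19⊕b21⊕b23⊕b25⊕b27⊕b29⊕b31 = 1⊕0⊕1⊕1⊕1⊕0⊕1⊕0⊕0⊕1⊕1⊕0⊕0⊕0⊕0⊕0 = 1
s2: b2⊕b3⊕b6⊕b7⊕b10⊕b11⊕b14⊕b15⊕b18⊕b19⊕b22⊕b23⊕b26⊕b27⊕b30⊕b31 = 0⊕0⊕0⊕1⊕1⊕0⊕1⊕0⊕0⊕1⊕1⊕0⊕1⊕0⊕1⊕0 = 1
s4: b4⊕b5⊕b6⊕b7⊕b12⊕b13⊕b14⊕b15⊕b20⊕b21⊕b22⊕b23⊕b28⊕b29⊕b30⊕b31 = 0⊕1⊕0⊕1⊕0⊕1⊕1⊕0⊕1⊕1⊕1⊕0⊕1⊕0⊕1⊕0 = 1
s8: b8⊕b9⊕b10⊕b11⊕b12⊕b13⊕b14⊕b15⊕b24⊕b25⊕b26⊕b27⊕b28⊕b29⊕b30⊕b31 = 0⊕1⊕1⊕0⊕0⊕1⊕1⊕0⊕1⊕0⊕1⊕0⊕1⊕0⊕1⊕0 = 0
s16: b16⊕b17⊕b18⊕b19⊕b20⊕b21⊕b22⊕b23⊕b24⊕b25⊕b26⊕b27⊕b28⊕b29⊕b30⊕b31 = 1⊕0⊕0⊕1⊕1⊕1⊕1⊕0⊕1⊕0⊕1⊕0⊕1⊕0⊕1⊕0 = 1
Syndrome (s16...s1) = 10111 → position 23.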